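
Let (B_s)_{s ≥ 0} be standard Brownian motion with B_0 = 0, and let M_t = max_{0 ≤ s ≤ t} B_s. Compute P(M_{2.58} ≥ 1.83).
P(M_{2.58} ≥ 1.83) = 2·P(B_{2.58} ≥ 1.83) = 2(1 − Φ(1.83/√2.58)) ≈ 0.2546

By the reflection principle for Brownian motion, P(M_t ≥ a) = 2 · P(B_t ≥ a) for a ≥ 0. Since B_t ~ N(0, t), P(B_t ≥ 1.83) = 1 − Φ(1.83/√t) = 1 − Φ(1.83/√2.58) = 1 − Φ(1.1393). So
  P(M_{2.58} ≥ 1.83) = 2(1 − Φ(1.1393)) ≈ 0.2546.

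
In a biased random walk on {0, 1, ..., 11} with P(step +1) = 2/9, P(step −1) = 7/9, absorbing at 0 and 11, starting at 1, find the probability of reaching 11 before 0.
P(hit 11 before 0) = (1 − (7/2)^1) / (1 − (7/2)^11) = 1024/395464939

Let u_k denote P(reach 11 before 0 | start at k). Boundary: u_0 = 0, u_11 = 1. Recurrence: u_k = 2/9·u_{k+1} + 7/9·u_{k-1} for 1 ≤ k ≤ 10. Try u_k = A + B·r^k with r = q/p = (7/9)/(2/9) = 7/2. Substitution satisfies the recurrence; boundary conditions give:
  u_k = (1 − r^k) / (1 − r^N) = (1 − (7/2)^1) / (1 − (7/2)^11) = 1024/395464939.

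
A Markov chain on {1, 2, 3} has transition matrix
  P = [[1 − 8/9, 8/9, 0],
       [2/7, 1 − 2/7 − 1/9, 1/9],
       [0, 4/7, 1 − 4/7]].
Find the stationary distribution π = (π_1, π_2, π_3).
π = (81/382, 126/191, 49/382)

This is a birth-death chain on three states, which satisfies detailed balance: π_1 · P_{12} = π_2 · P_{21} and π_2 · P_{23} = π_3 · P_{32}.
From π_1 · 8/9 = π_2 · 2/7: π_2/π_1 = (8/9)/(2/7) = 28/9.
From π_2 · 1/9 = π_3 · 4/7: π_3/π_2 = (1/9)/(4/7) = 7/36.
Take π_1 proportional to 1; then unnormalized π = (1, 28/9, 49/81). Normalize by dividing by the sum 382/81:
  π = (81/382, 126/191, 49/382).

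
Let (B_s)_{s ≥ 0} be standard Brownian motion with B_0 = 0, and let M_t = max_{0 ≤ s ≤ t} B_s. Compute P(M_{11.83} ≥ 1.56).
P(M_{11.83} ≥ 1.56) = 2·P(B_{11.83} ≥ 1.56) = 2(1 − Φ(1.56/√11.83)) ≈ 0.6501

By the reflection principle for Brownian motion, P(M_t ≥ a) = 2 · P(B_t ≥ a) for a ≥ 0. Since B_t ~ N(0, t), P(B_t ≥ 1.56) = 1 − Φ(1.56/√t) = 1 − Φ(1.56/√11.83) = 1 − Φ(0.4536). So
  P(M_{11.83} ≥ 1.56) = 2(1 − Φ(0.4536)) ≈ 0.6501.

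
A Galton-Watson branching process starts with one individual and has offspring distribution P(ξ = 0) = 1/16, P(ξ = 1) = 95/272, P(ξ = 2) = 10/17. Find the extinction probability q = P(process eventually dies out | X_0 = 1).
q = 17/160

The pgf is f(s) = 1/16 + 95/272·s + 10/17·s². The extinction probability q is the smallest fixed point of f in [0, 1]. Setting s = f(s):
  10/17·s² + (95/272 − 1)·s + 1/16 = 0
  10/17·s² − (1/16 + 10/17)·s + 1/16 = 0
which factors as (s − 1)·(10/17·s − 1/16) = 0, giving roots s = 1 and s = (1/16)/(10/17) = 17/160.
Mean offspring μ = 95/272 + 2·10/17 = 415/272 > 1 (supercritical), so q < 1. The extinction probability is the smaller root: q = (1/16)/(10/17) = 17/160.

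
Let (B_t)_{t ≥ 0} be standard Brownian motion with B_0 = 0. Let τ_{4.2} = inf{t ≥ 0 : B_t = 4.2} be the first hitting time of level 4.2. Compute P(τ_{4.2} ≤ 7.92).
P(τ_{4.2} ≤ 7.92) = 2(1 − Φ(4.2/√7.92)) = 2(1 − Φ(1.4924)) ≈ 0.1356

By the reflection principle for standard BM, P(τ_b ≤ t) = 2 · P(B_t ≥ b). Since B_t ~ N(0, t), P(B_t ≥ 4.2) = 1 − Φ(4.2/√t) = 1 − Φ(4.2/√7.92) = 1 − Φ(1.4924) ≈ 0.06780. Doubling: P(τ_{4.2} ≤ 7.92) ≈ 2 · 0.06780 = 0.13560 ≈ 0.1356.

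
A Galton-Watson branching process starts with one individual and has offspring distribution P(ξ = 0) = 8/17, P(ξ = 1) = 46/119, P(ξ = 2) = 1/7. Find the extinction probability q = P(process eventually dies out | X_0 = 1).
q = 1

Mean offspring μ = 0·8/17 + 1·46/119 + 2·1/7 = 80/119 ≤ 1. For μ ≤ 1 with offspring not concentrated at 1, the Galton-Watson process goes extinct almost surely, so q = 1.
(Algebraic check: The pgf is f(s) = 8/17 + 46/119·s + 1/7·s². The extinction probability q is the smallest fixed point of f in [0, 1]. Setting s = f(s):
  1/7·s² + (46/119 − 1)·s + 8/17 = 0
  1/7·s² − (8/17 + 1/7)·s + 8/17 = 0
which factors as (s − 1)·(1/7·s − 8/17) = 0, giving roots s = 1 and s = (8/17)/(1/7) = 56/17. Since 56/17 ≥ 1, the smallest root in [0, 1] is s = 1.)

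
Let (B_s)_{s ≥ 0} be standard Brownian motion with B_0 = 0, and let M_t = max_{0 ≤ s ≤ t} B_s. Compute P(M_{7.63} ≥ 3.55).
P(M_{7.63} ≥ 3.55) = 2·P(B_{7.63} ≥ 3.55) = 2(1 − Φ(3.55/√7.63)) ≈ 0.1987

By the reflection principle for Brownian motion, P(M_t ≥ a) = 2 · P(B_t ≥ a) for a ≥ 0. Since B_t ~ N(0, t), P(B_t ≥ 3.55) = 1 − Φ(3.55/√t) = 1 − Φ(3.55/√7.63) = 1 − Φ(1.2852). So
  P(M_{7.63} ≥ 3.55) = 2(1 − Φ(1.2852)) ≈ 0.1987.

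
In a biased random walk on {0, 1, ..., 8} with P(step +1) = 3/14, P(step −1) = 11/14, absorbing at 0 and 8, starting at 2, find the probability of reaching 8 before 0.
P(hit 8 before 0) = (1 − (11/3)^2) / (1 − (11/3)^8) = 729/1913860

Let u_k denote P(reach 8 before 0 | start at k). Boundary: u_0 = 0, u_8 = 1. Recurrence: u_k = 3/14·u_{k+1} + 11/14·u_{k-1} for 1 ≤ k ≤ 7. Try u_k = A + B·r^k with r = q/p = (11/14)/(3/14) = 11/3. Substitution satisfies the recurrence; boundary conditions give:
  u_k = (1 − r^k) / (1 − r^N) = (1 − (11/3)^2) / (1 − (11/3)^8) = 729/1913860.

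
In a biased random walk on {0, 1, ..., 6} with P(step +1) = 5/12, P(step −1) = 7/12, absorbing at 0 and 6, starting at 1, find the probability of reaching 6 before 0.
P(hit 6 before 0) = (1 − (7/5)^1) / (1 − (7/5)^6) = 3125/51012

Let u_k denote P(reach 6 before 0 | start at k). Boundary: u_0 = 0, u_6 = 1. Recurrence: u_k = 5/12·u_{k+1} + 7/12·u_{k-1} for 1 ≤ k ≤ 5. Try u_k = A + B·r^k with r = q/p = (7/12)/(5/12) = 7/5. Substitution satisfies the recurrence; boundary conditions give:
  u_k = (1 − r^k) / (1 − r^N) = (1 − (7/5)^1) / (1 − (7/5)^6) = 3125/51012.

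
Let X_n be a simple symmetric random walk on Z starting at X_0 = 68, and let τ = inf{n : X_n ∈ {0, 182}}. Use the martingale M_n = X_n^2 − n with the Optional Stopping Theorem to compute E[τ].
E[τ] = 7752

M_n = X_n^2 − n is a martingale (since E[X_{n+1}^2 | F_n] = X_n^2 + 1). By OST (τ has finite mean in a bounded region), E[M_τ] = E[M_0] = X_0^2 − 0 = 68^2 = 4624. Also E[M_τ] = E[X_τ^2] − E[τ]. The walk exits at 0 or 182, with P(hit 182 first) = 68/182, so E[X_τ^2] = 182^2 · 68/182 + 0 = 12376. Thus E[τ] = E[X_τ^2] − E[M_τ] = 12376 − 4624 = 7752 = 68(182 − 68) = 7752.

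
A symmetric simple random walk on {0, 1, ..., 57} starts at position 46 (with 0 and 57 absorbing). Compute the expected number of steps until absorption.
E[τ | X_0 = 46] = 506

Let v_k = E[τ | X_0 = k]. Boundary: v_0 = v_57 = 0. Recurrence: v_k = 1 + (v_{k-1} + v_{k+1})/2 for 1 ≤ k ≤ 56. The particular solution to v_k − (v_{k-1} + v_{k+1})/2 = 1 is v_k = −k^2. Adding homogeneous solution A + B k and matching boundaries gives v_k = k (57 − k). Substituting k = 46: v_46 = 46 · 11 = 506.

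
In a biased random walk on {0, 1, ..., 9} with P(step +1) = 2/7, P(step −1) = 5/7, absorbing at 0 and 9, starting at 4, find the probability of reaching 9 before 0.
P(hit 9 before 0) = (1 − (5/2)^4) / (1 − (5/2)^9) = 6496/650871

Let u_k denote P(reach 9 before 0 | start at k). Boundary: u_0 = 0, u_9 = 1. Recurrence: u_k = 2/7·u_{k+1} + 5/7·u_{k-1} for 1 ≤ k ≤ 8. Try u_k = A + B·r^k with r = q/p = (5/7)/(2/7) = 5/2. Substitution satisfies the recurrence; boundary conditions give:
  u_k = (1 − r^k) / (1 − r^N) = (1 − (5/2)^4) / (1 − (5/2)^9) = 6496/650871.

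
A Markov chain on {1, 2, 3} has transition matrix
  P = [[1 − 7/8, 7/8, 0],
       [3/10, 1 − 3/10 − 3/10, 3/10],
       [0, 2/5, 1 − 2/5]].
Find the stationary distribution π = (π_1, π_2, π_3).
π = (48/293, 140/293, 105/293)

This is a birth-death chain on three states, which satisfies detailed balance: π_1 · P_{12} = π_2 · P_{21} and π_2 · P_{23} = π_3 · P_{32}.
From π_1 · 7/8 = π_2 · 3/10: π_2/π_1 = (7/8)/(3/10) = 35/12.
From π_2 · 3/10 = π_3 · 2/5: π_3/π_2 = (3/10)/(2/5) = 3/4.
Take π_1 proportional to 1; then unnormalized π = (1, 35/12, 35/16). Normalize by dividing by the sum 293/48:
  π = (48/293, 140/293, 105/293).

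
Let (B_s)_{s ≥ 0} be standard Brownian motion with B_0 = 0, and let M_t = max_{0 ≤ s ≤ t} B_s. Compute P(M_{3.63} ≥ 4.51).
P(M_{3.63} ≥ 4.51) = 2·P(B_{3.63} ≥ 4.51) = 2(1 − Φ(4.51/√3.63)) ≈ 0.0179

By the reflection principle for Brownian motion, P(M_t ≥ a) = 2 · P(B_t ≥ a) for a ≥ 0. Since B_t ~ N(0, t), P(B_t ≥ 4.51) = 1 − Φ(4.51/√t) = 1 − Φ(4.51/√3.63) = 1 − Φ(2.3671). So
  P(M_{3.63} ≥ 4.51) = 2(1 − Φ(2.3671)) ≈ 0.0179.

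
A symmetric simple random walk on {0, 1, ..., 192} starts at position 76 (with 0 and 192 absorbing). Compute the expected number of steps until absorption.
E[τ | X_0 = 76] = 8816

Let v_k = E[τ | X_0 = k]. Boundary: v_0 = v_192 = 0. Recurrence: v_k = 1 + (v_{k-1} + v_{k+1})/2 for 1 ≤ k ≤ 191. The particular solution to v_k − (v_{k-1} + v_{k+1})/2 = 1 is v_k = −k^2. Adding homogeneous solution A + B k and matching boundaries gives v_k = k (192 − k). Substituting k = 76: v_76 = 76 · 116 = 8816.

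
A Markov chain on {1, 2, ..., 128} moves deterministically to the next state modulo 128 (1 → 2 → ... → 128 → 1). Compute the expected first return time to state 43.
E[T_43 | X_0 = 43] = 128

The chain cycles deterministically, so starting at state 43 it returns in exactly 128 steps. Equivalently, the stationary distribution is uniform π_j = 1/128 for every state j, so by Kac's formula E[T_43] = 1/π_43 = 128.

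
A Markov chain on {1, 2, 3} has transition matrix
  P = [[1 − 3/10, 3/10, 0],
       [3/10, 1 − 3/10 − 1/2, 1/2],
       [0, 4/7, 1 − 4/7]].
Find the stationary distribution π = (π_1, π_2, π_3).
π = (8/23, 8/23, 7/23)

This is a birth-death chain on three states, which satisfies detailed balance: π_1 · P_{12} = π_2 · P_{21} and π_2 · P_{23} = π_3 · P_{32}.
From π_1 · 3/10 = π_2 · 3/10: π_2/π_1 = (3/10)/(3/10) = 1.
From π_2 · 1/2 = π_3 · 4/7: π_3/π_2 = (1/2)/(4/7) = 7/8.
Take π_1 proportional to 1; then unnormalized π = (1, 1, 7/8). Normalize by dividing by the sum 23/8:
  π = (8/23, 8/23, 7/23).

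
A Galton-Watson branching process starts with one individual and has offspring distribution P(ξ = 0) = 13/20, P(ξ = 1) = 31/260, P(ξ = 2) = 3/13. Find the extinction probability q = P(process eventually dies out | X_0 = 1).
q = 1

Mean offspring μ = 0·13/20 + 1·31/260 + 2·3/13 = 151/260 ≤ 1. For μ ≤ 1 with offspring not concentrated at 1, the Galton-Watson process goes extinct almost surely, so q = 1.
(Algebraic check: The pgf is f(s) = 13/20 + 31/260·s + 3/13·s². The extinction probability q is the smallest fixed point of f in [0, 1]. Setting s = f(s):
  3/13·s² + (31/260 − 1)·s + 13/20 = 0
  3/13·s² − (13/20 + 3/13)·s + 13/20 = 0
which factors as (s − 1)·(3/13·s − 13/20) = 0, giving roots s = 1 and s = (13/20)/(3/13) = 169/60. Since 169/60 ≥ 1, the smallest root in [0, 1] is s = 1.)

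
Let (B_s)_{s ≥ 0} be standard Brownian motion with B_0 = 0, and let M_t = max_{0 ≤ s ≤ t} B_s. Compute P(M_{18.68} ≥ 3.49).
P(M_{18.68} ≥ 3.49) = 2·P(B_{18.68} ≥ 3.49) = 2(1 − Φ(3.49/√18.68)) ≈ 0.4194

By the reflection principle for Brownian motion, P(M_t ≥ a) = 2 · P(B_t ≥ a) for a ≥ 0. Since B_t ~ N(0, t), P(B_t ≥ 3.49) = 1 − Φ(3.49/√t) = 1 − Φ(3.49/√18.68) = 1 − Φ(0.8075). So
  P(M_{18.68} ≥ 3.49) = 2(1 − Φ(0.8075)) ≈ 0.4194.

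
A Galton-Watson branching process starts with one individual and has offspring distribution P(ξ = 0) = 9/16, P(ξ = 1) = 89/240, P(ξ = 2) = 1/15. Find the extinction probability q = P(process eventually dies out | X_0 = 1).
q = 1

Mean offspring μ = 0·9/16 + 1·89/240 + 2·1/15 = 121/240 ≤ 1. For μ ≤ 1 with offspring not concentrated at 1, the Galton-Watson process goes extinct almost surely, so q = 1.
(Algebraic check: The pgf is f(s) = 9/16 + 89/240·s + 1/15·s². The extinction probability q is the smallest fixed point of f in [0, 1]. Setting s = f(s):
  1/15·s² + (89/240 − 1)·s + 9/16 = 0
  1/15·s² − (9/16 + 1/15)·s + 9/16 = 0
which factors as (s − 1)·(1/15·s − 9/16) = 0, giving roots s = 1 and s = (9/16)/(1/15) = 135/16. Since 135/16 ≥ 1, the smallest root in [0, 1] is s = 1.)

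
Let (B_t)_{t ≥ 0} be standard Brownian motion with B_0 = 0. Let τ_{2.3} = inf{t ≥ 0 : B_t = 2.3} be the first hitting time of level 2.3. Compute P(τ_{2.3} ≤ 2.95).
P(τ_{2.3} ≤ 2.95) = 2(1 − Φ(2.3/√2.95)) = 2(1 − Φ(1.3391)) ≈ 0.1805

By the reflection principle for standard BM, P(τ_b ≤ t) = 2 · P(B_t ≥ b). Since B_t ~ N(0, t), P(B_t ≥ 2.3) = 1 − Φ(2.3/√t) = 1 − Φ(2.3/√2.95) = 1 − Φ(1.3391) ≈ 0.09027. Doubling: P(τ_{2.3} ≤ 2.95) ≈ 2 · 0.09027 = 0.18054 ≈ 0.1805.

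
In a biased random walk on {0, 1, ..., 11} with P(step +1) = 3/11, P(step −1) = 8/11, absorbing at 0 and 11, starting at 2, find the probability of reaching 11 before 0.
P(hit 11 before 0) = (1 − (8/3)^2) / (1 − (8/3)^11) = 216513/1717951489

Let u_k denote P(reach 11 before 0 | start at k). Boundary: u_0 = 0, u_11 = 1. Recurrence: u_k = 3/11·u_{k+1} + 8/11·u_{k-1} for 1 ≤ k ≤ 10. Try u_k = A + B·r^k with r = q/p = (8/11)/(3/11) = 8/3. Substitution satisfies the recurrence; boundary conditions give:
  u_k = (1 − r^k) / (1 − r^N) = (1 − (8/3)^2) / (1 − (8/3)^11) = 216513/1717951489.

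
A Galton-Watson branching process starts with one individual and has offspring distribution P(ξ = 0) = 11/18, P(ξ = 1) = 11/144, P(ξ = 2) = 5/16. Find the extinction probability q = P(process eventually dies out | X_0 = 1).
q = 1

Mean offspring μ = 0·11/18 + 1·11/144 + 2·5/16 = 101/144 ≤ 1. For μ ≤ 1 with offspring not concentrated at 1, the Galton-Watson process goes extinct almost surely, so q = 1.
(Algebraic check: The pgf is f(s) = 11/18 + 11/144·s + 5/16·s². The extinction probability q is the smallest fixed point of f in [0, 1]. Setting s = f(s):
  5/16·s² + (11/144 − 1)·s + 11/18 = 0
  5/16·s² − (11/18 + 5/16)·s + 11/18 = 0
which factors as (s − 1)·(5/16·s − 11/18) = 0, giving roots s = 1 and s = (11/18)/(5/16) = 88/45. Since 88/45 ≥ 1, the smallest root in [0, 1] is s = 1.)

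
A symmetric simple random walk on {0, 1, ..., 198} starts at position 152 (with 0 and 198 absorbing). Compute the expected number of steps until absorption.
E[τ | X_0 = 152] = 6992

Let v_k = E[τ | X_0 = k]. Boundary: v_0 = v_198 = 0. Recurrence: v_k = 1 + (v_{k-1} + v_{k+1})/2 for 1 ≤ k ≤ 197. The particular solution to v_k − (v_{k-1} + v_{k+1})/2 = 1 is v_k = −k^2. Adding homogeneous solution A + B k and matching boundaries gives v_k = k (198 − k). Substituting k = 152: v_152 = 152 · 46 = 6992.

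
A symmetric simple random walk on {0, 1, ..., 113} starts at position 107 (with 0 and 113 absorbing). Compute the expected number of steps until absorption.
E[τ | X_0 = 107] = 642

Let v_k = E[τ | X_0 = k]. Boundary: v_0 = v_113 = 0. Recurrence: v_k = 1 + (v_{k-1} + v_{k+1})/2 for 1 ≤ k ≤ 112. The particular solution to v_k − (v_{k-1} + v_{k+1})/2 = 1 is v_k = −k^2. Adding homogeneous solution A + B k and matching boundaries gives v_k = k (113 − k). Substituting k = 107: v_107 = 107 · 6 = 642.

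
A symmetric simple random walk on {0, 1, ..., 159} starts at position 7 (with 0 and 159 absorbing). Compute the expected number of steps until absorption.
E[τ | X_0 = 7] = 1064

Let v_k = E[τ | X_0 = k]. Boundary: v_0 = v_159 = 0. Recurrence: v_k = 1 + (v_{k-1} + v_{k+1})/2 for 1 ≤ k ≤ 158. The particular solution to v_k − (v_{k-1} + v_{k+1})/2 = 1 is v_k = −k^2. Adding homogeneous solution A + B k and matching boundaries gives v_k = k (159 − k). Substituting k = 7: v_7 = 7 · 152 = 1064.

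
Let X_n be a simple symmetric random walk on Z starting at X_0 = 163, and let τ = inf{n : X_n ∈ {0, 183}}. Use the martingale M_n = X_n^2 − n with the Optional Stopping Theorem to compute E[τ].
E[τ] = 3260

M_n = X_n^2 − n is a martingale (since E[X_{n+1}^2 | F_n] = X_n^2 + 1). By OST (τ has finite mean in a bounded region), E[M_τ] = E[M_0] = X_0^2 − 0 = 163^2 = 26569. Also E[M_τ] = E[X_τ^2] − E[τ]. The walk exits at 0 or 183, with P(hit 183 first) = 163/183, so E[X_τ^2] = 183^2 · 163/183 + 0 = 29829. Thus E[τ] = E[X_τ^2] − E[M_τ] = 29829 − 26569 = 3260 = 163(183 − 163) = 3260.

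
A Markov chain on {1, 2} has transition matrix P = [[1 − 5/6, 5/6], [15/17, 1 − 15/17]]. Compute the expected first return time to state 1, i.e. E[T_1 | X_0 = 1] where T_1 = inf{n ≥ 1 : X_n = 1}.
E[T_1 | X_0 = 1] = 1/π_1 = 35/18

For an irreducible recurrent Markov chain with stationary distribution π, E[T_i | X_0 = i] = 1/π_i (Kac's formula). Here π_1 = (15/17)/(5/6 + 15/17) = (15/17)/(175/102) = 18/35, so E[T_1 | X_0 = 1] = 1/π_1 = (5/6 + 15/17)/(15/17) = (175/102)/(15/17) = 35/18.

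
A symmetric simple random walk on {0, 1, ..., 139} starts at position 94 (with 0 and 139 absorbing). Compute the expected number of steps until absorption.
E[τ | X_0 = 94] = 4230

Let v_k = E[τ | X_0 = k]. Boundary: v_0 = v_139 = 0. Recurrence: v_k = 1 + (v_{k-1} + v_{k+1})/2 for 1 ≤ k ≤ 138. The particular solution to v_k − (v_{k-1} + v_{k+1})/2 = 1 is v_k = −k^2. Adding homogeneous solution A + B k and matching boundaries gives v_k = k (139 − k). Substituting k = 94: v_94 = 94 · 45 = 4230.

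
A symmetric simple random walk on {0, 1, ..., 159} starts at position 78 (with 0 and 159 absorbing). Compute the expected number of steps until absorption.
E[τ | X_0 = 78] = 6318

Let v_k = E[τ | X_0 = k]. Boundary: v_0 = v_159 = 0. Recurrence: v_k = 1 + (v_{k-1} + v_{k+1})/2 for 1 ≤ k ≤ 158. The particular solution to v_k − (v_{k-1} + v_{k+1})/2 = 1 is v_k = −k^2. Adding homogeneous solution A + B k and matching boundaries gives v_k = k (159 − k). Substituting k = 78: v_78 = 78 · 81 = 6318.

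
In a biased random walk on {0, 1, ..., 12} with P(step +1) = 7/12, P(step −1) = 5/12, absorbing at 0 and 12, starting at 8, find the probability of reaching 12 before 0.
P(hit 12 before 0) = (1 − (5/7)^8) / (1 − (5/7)^12) = 7265426/7656051

Let u_k denote P(reach 12 before 0 | start at k). Boundary: u_0 = 0, u_12 = 1. Recurrence: u_k = 7/12·u_{k+1} + 5/12·u_{k-1} for 1 ≤ k ≤ 11. Try u_k = A + B·r^k with r = q/p = (5/12)/(7/12) = 5/7. Substitution satisfies the recurrence; boundary conditions give:
  u_k = (1 − r^k) / (1 − r^N) = (1 − (5/7)^8) / (1 − (5/7)^12) = 7265426/7656051.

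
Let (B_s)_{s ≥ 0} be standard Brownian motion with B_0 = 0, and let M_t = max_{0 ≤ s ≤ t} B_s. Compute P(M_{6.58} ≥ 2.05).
P(M_{6.58} ≥ 2.05) = 2·P(B_{6.58} ≥ 2.05) = 2(1 − Φ(2.05/√6.58)) ≈ 0.4242

By the reflection principle for Brownian motion, P(M_t ≥ a) = 2 · P(B_t ≥ a) for a ≥ 0. Since B_t ~ N(0, t), P(B_t ≥ 2.05) = 1 − Φ(2.05/√t) = 1 − Φ(2.05/√6.58) = 1 − Φ(0.7992). So
  P(M_{6.58} ≥ 2.05) = 2(1 − Φ(0.7992)) ≈ 0.4242.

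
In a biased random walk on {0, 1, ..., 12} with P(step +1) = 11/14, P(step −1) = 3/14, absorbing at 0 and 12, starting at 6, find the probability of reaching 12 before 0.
P(hit 12 before 0) = (1 − (3/11)^6) / (1 − (3/11)^12) = 1771561/1772290

Let u_k denote P(reach 12 before 0 | start at k). Boundary: u_0 = 0, u_12 = 1. Recurrence: u_k = 11/14·u_{k+1} + 3/14·u_{k-1} for 1 ≤ k ≤ 11. Try u_k = A + B·r^k with r = q/p = (3/14)/(11/14) = 3/11. Substitution satisfies the recurrence; boundary conditions give:
  u_k = (1 − r^k) / (1 − r^N) = (1 − (3/11)^6) / (1 − (3/11)^12) = 1771561/1772290.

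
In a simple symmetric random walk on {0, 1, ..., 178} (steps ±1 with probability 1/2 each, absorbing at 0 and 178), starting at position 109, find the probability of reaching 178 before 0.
P(hit 178 before 0) = 109/178

Let u_k = P(hit 178 before 0 | start at k). Then u_0 = 0, u_178 = 1, and u_k = u_{k-1}/2 + u_{k+1}/2 for 1 ≤ k ≤ 177. This harmonic recurrence is solved by u_k = k/178, giving u_109 = 109/178.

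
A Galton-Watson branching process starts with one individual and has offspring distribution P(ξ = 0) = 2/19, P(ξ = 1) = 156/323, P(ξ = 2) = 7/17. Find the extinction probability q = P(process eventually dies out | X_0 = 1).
q = 34/133

The pgf is f(s) = 2/19 + 156/323·s + 7/17·s². The extinction probability q is the smallest fixed point of f in [0, 1]. Setting s = f(s):
  7/17·s² + (156/323 − 1)·s + 2/19 = 0
  7/17·s² − (2/19 + 7/17)·s + 2/19 = 0
which factors as (s − 1)·(7/17·s − 2/19) = 0, giving roots s = 1 and s = (2/19)/(7/17) = 34/133.
Mean offspring μ = 156/323 + 2·7/17 = 422/323 > 1 (supercritical), so q < 1. The extinction probability is the smaller root: q = (2/19)/(7/17) = 34/133.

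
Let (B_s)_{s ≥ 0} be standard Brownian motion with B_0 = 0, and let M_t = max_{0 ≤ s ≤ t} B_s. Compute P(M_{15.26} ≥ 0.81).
P(M_{15.26} ≥ 0.81) = 2·P(B_{15.26} ≥ 0.81) = 2(1 − Φ(0.81/√15.26)) ≈ 0.8357

By the reflection principle for Brownian motion, P(M_t ≥ a) = 2 · P(B_t ≥ a) for a ≥ 0. Since B_t ~ N(0, t), P(B_t ≥ 0.81) = 1 − Φ(0.81/√t) = 1 − Φ(0.81/√15.26) = 1 − Φ(0.2074). So
  P(M_{15.26} ≥ 0.81) = 2(1 − Φ(0.2074)) ≈ 0.8357.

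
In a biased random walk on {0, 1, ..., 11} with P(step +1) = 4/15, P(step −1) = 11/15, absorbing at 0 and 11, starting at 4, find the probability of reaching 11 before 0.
P(hit 11 before 0) = (1 − (11/4)^4) / (1 − (11/4)^11) = 33669120/40758210901

Let u_k denote P(reach 11 before 0 | start at k). Boundary: u_0 = 0, u_11 = 1. Recurrence: u_k = 4/15·u_{k+1} + 11/15·u_{k-1} for 1 ≤ k ≤ 10. Try u_k = A + B·r^k with r = q/p = (11/15)/(4/15) = 11/4. Substitution satisfies the recurrence; boundary conditions give:
  u_k = (1 − r^k) / (1 − r^N) = (1 − (11/4)^4) / (1 − (11/4)^11) = 33669120/40758210901.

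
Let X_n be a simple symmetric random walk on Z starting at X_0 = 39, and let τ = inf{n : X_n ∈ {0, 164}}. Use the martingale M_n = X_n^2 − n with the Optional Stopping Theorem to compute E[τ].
E[τ] = 4875

M_n = X_n^2 − n is a martingale (since E[X_{n+1}^2 | F_n] = X_n^2 + 1). By OST (τ has finite mean in a bounded region), E[M_τ] = E[M_0] = X_0^2 − 0 = 39^2 = 1521. Also E[M_τ] = E[X_τ^2] − E[τ]. The walk exits at 0 or 164, with P(hit 164 first) = 39/164, so E[X_τ^2] = 164^2 · 39/164 + 0 = 6396. Thus E[τ] = E[X_τ^2] − E[M_τ] = 6396 − 1521 = 4875 = 39(164 − 39) = 4875.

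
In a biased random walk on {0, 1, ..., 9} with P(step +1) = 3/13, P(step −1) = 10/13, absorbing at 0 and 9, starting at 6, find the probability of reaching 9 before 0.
P(hit 9 before 0) = (1 − (10/3)^6) / (1 − (10/3)^9) = 27729/1027729

Let u_k denote P(reach 9 before 0 | start at k). Boundary: u_0 = 0, u_9 = 1. Recurrence: u_k = 3/13·u_{k+1} + 10/13·u_{k-1} for 1 ≤ k ≤ 8. Try u_k = A + B·r^k with r = q/p = (10/13)/(3/13) = 10/3. Substitution satisfies the recurrence; boundary conditions give:
  u_k = (1 − r^k) / (1 − r^N) = (1 − (10/3)^6) / (1 − (10/3)^9) = 27729/1027729.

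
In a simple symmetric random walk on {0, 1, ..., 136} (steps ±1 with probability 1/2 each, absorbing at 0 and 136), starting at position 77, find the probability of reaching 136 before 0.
P(hit 136 before 0) = 77/136

Let u_k = P(hit 136 before 0 | start at k). Then u_0 = 0, u_136 = 1, and u_k = u_{k-1}/2 + u_{k+1}/2 for 1 ≤ k ≤ 135. This harmonic recurrence is solved by u_k = k/136, giving u_77 = 77/136.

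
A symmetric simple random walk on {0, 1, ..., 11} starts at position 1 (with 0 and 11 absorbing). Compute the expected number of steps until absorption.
E[τ | X_0 = 1] = 10

Let v_k = E[τ | X_0 = k]. Boundary: v_0 = v_11 = 0. Recurrence: v_k = 1 + (v_{k-1} + v_{k+1})/2 for 1 ≤ k ≤ 10. The particular solution to v_k − (v_{k-1} + v_{k+1})/2 = 1 is v_k = −k^2. Adding homogeneous solution A + B k and matching boundaries gives v_k = k (11 − k). Substituting k = 1: v_1 = 1 · 10 = 10.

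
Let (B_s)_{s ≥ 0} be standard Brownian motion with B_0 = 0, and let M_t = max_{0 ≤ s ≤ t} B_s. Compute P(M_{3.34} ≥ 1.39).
P(M_{3.34} ≥ 1.39) = 2·P(B_{3.34} ≥ 1.39) = 2(1 − Φ(1.39/√3.34)) ≈ 0.4469

By the reflection principle for Brownian motion, P(M_t ≥ a) = 2 · P(B_t ≥ a) for a ≥ 0. Since B_t ~ N(0, t), P(B_t ≥ 1.39) = 1 − Φ(1.39/√t) = 1 − Φ(1.39/√3.34) = 1 − Φ(0.7606). So
  P(M_{3.34} ≥ 1.39) = 2(1 − Φ(0.7606)) ≈ 0.4469.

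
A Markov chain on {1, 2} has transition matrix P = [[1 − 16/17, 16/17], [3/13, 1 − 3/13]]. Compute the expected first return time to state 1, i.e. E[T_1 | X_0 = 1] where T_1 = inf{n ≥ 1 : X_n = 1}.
E[T_1 | X_0 = 1] = 1/π_1 = 259/51

For an irreducible recurrent Markov chain with stationary distribution π, E[T_i | X_0 = i] = 1/π_i (Kac's formula). Here π_1 = (3/13)/(16/17 + 3/13) = (3/13)/(259/221) = 51/259, so E[T_1 | X_0 = 1] = 1/π_1 = (16/17 + 3/13)/(3/13) = (259/221)/(3/13) = 259/51.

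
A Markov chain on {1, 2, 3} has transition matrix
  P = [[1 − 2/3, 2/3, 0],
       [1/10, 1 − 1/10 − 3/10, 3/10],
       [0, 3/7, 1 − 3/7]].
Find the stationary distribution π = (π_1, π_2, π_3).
π = (3/37, 20/37, 14/37)

This is a birth-death chain on three states, which satisfies detailed balance: π_1 · P_{12} = π_2 · P_{21} and π_2 · P_{23} = π_3 · P_{32}.
From π_1 · 2/3 = π_2 · 1/10: π_2/π_1 = (2/3)/(1/10) = 20/3.
From π_2 · 3/10 = π_3 · 3/7: π_3/π_2 = (3/10)/(3/7) = 7/10.
Take π_1 proportional to 1; then unnormalized π = (1, 20/3, 14/3). Normalize by dividing by the sum 37/3:
  π = (3/37, 20/37, 14/37).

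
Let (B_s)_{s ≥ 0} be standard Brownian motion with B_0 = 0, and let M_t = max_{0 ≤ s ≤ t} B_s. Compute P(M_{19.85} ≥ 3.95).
P(M_{19.85} ≥ 3.95) = 2·P(B_{19.85} ≥ 3.95) = 2(1 − Φ(3.95/√19.85)) ≈ 0.3753

By the reflection principle for Brownian motion, P(M_t ≥ a) = 2 · P(B_t ≥ a) for a ≥ 0. Since B_t ~ N(0, t), P(B_t ≥ 3.95) = 1 − Φ(3.95/√t) = 1 − Φ(3.95/√19.85) = 1 − Φ(0.8866). So
  P(M_{19.85} ≥ 3.95) = 2(1 − Φ(0.8866)) ≈ 0.3753.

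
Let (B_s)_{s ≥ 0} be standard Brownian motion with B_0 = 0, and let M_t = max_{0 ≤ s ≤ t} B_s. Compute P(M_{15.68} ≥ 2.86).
P(M_{15.68} ≥ 2.86) = 2·P(B_{15.68} ≥ 2.86) = 2(1 − Φ(2.86/√15.68)) ≈ 0.4701

By the reflection principle for Brownian motion, P(M_t ≥ a) = 2 · P(B_t ≥ a) for a ≥ 0. Since B_t ~ N(0, t), P(B_t ≥ 2.86) = 1 − Φ(2.86/√t) = 1 − Φ(2.86/√15.68) = 1 − Φ(0.7223). So
  P(M_{15.68} ≥ 2.86) = 2(1 − Φ(0.7223)) ≈ 0.4701.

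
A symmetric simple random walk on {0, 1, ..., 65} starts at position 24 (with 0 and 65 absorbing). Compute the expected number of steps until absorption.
E[τ | X_0 = 24] = 984

Let v_k = E[τ | X_0 = k]. Boundary: v_0 = v_65 = 0. Recurrence: v_k = 1 + (v_{k-1} + v_{k+1})/2 for 1 ≤ k ≤ 64. The particular solution to v_k − (v_{k-1} + v_{k+1})/2 = 1 is v_k = −k^2. Adding homogeneous solution A + B k and matching boundaries gives v_k = k (65 − k). Substituting k = 24: v_24 = 24 · 41 = 984.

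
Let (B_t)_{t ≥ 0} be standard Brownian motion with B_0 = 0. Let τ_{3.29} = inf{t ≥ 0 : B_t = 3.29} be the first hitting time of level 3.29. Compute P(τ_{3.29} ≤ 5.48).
P(τ_{3.29} ≤ 5.48) = 2(1 − Φ(3.29/√5.48)) = 2(1 − Φ(1.4054)) ≈ 0.1599

By the reflection principle for standard BM, P(τ_b ≤ t) = 2 · P(B_t ≥ b). Since B_t ~ N(0, t), P(B_t ≥ 3.29) = 1 − Φ(3.29/√t) = 1 − Φ(3.29/√5.48) = 1 − Φ(1.4054) ≈ 0.07995. Doubling: P(τ_{3.29} ≤ 5.48) ≈ 2 · 0.07995 = 0.15990 ≈ 0.1599.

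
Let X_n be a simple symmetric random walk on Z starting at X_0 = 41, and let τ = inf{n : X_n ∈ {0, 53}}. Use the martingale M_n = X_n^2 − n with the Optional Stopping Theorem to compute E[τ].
E[τ] = 492

M_n = X_n^2 − n is a martingale (since E[X_{n+1}^2 | F_n] = X_n^2 + 1). By OST (τ has finite mean in a bounded region), E[M_τ] = E[M_0] = X_0^2 − 0 = 41^2 = 1681. Also E[M_τ] = E[X_τ^2] − E[τ]. The walk exits at 0 or 53, with P(hit 53 first) = 41/53, so E[X_τ^2] = 53^2 · 41/53 + 0 = 2173. Thus E[τ] = E[X_τ^2] − E[M_τ] = 2173 − 1681 = 492 = 41(53 − 41) = 492.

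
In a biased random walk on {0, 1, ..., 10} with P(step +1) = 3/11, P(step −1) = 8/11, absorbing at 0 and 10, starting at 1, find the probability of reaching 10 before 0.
P(hit 10 before 0) = (1 − (8/3)^1) / (1 − (8/3)^10) = 19683/214736555

Let u_k denote P(reach 10 before 0 | start at k). Boundary: u_0 = 0, u_10 = 1. Recurrence: u_k = 3/11·u_{k+1} + 8/11·u_{k-1} for 1 ≤ k ≤ 9. Try u_k = A + B·r^k with r = q/p = (8/11)/(3/11) = 8/3. Substitution satisfies the recurrence; boundary conditions give:
  u_k = (1 − r^k) / (1 − r^N) = (1 − (8/3)^1) / (1 − (8/3)^10) = 19683/214736555.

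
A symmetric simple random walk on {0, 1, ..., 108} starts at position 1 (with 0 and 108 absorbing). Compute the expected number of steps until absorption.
E[τ | X_0 = 1] = 107

Let v_k = E[τ | X_0 = k]. Boundary: v_0 = v_108 = 0. Recurrence: v_k = 1 + (v_{k-1} + v_{k+1})/2 for 1 ≤ k ≤ 107. The particular solution to v_k − (v_{k-1} + v_{k+1})/2 = 1 is v_k = −k^2. Adding homogeneous solution A + B k and matching boundaries gives v_k = k (108 − k). Substituting k = 1: v_1 = 1 · 107 = 107.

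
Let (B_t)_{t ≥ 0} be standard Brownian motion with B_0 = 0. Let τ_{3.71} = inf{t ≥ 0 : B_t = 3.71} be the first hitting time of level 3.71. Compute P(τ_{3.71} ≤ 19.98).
P(τ_{3.71} ≤ 19.98) = 2(1 − Φ(3.71/√19.98)) = 2(1 − Φ(0.8300)) ≈ 0.4065

By the reflection principle for standard BM, P(τ_b ≤ t) = 2 · P(B_t ≥ b). Since B_t ~ N(0, t), P(B_t ≥ 3.71) = 1 − Φ(3.71/√t) = 1 − Φ(3.71/√19.98) = 1 − Φ(0.8300) ≈ 0.20327. Doubling: P(τ_{3.71} ≤ 19.98) ≈ 2 · 0.20327 = 0.40654 ≈ 0.4065.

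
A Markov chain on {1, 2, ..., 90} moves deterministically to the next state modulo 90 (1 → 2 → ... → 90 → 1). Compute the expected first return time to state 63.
E[T_63 | X_0 = 63] = 90

The chain cycles deterministically, so starting at state 63 it returns in exactly 90 steps. Equivalently, the stationary distribution is uniform π_j = 1/90 for every state j, so by Kac's formula E[T_63] = 1/π_63 = 90.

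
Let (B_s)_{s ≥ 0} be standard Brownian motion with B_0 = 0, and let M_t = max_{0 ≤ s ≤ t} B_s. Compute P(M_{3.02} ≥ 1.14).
P(M_{3.02} ≥ 1.14) = 2·P(B_{3.02} ≥ 1.14) = 2(1 − Φ(1.14/√3.02)) ≈ 0.5118

By the reflection principle for Brownian motion, P(M_t ≥ a) = 2 · P(B_t ≥ a) for a ≥ 0. Since B_t ~ N(0, t), P(B_t ≥ 1.14) = 1 − Φ(1.14/√t) = 1 − Φ(1.14/√3.02) = 1 − Φ(0.6560). So
  P(M_{3.02} ≥ 1.14) = 2(1 − Φ(0.6560)) ≈ 0.5118.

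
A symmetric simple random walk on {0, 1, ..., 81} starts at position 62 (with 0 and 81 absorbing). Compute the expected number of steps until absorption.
E[τ | X_0 = 62] = 1178

Let v_k = E[τ | X_0 = k]. Boundary: v_0 = v_81 = 0. Recurrence: v_k = 1 + (v_{k-1} + v_{k+1})/2 for 1 ≤ k ≤ 80. The particular solution to v_k − (v_{k-1} + v_{k+1})/2 = 1 is v_k = −k^2. Adding homogeneous solution A + B k and matching boundaries gives v_k = k (81 − k). Substituting k = 62: v_62 = 62 · 19 = 1178.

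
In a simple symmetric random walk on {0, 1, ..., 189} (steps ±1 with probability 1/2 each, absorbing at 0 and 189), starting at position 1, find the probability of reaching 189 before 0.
P(hit 189 before 0) = 1/189

Let u_k = P(hit 189 before 0 | start at k). Then u_0 = 0, u_189 = 1, and u_k = u_{k-1}/2 + u_{k+1}/2 for 1 ≤ k ≤ 188. This harmonic recurrence is solved by u_k = k/189, giving u_1 = 1/189.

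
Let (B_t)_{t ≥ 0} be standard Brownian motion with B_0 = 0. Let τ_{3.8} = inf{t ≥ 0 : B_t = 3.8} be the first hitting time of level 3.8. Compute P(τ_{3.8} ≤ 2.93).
P(τ_{3.8} ≤ 2.93) = 2(1 − Φ(3.8/√2.93)) = 2(1 − Φ(2.2200)) ≈ 0.0264

By the reflection principle for standard BM, P(τ_b ≤ t) = 2 · P(B_t ≥ b). Since B_t ~ N(0, t), P(B_t ≥ 3.8) = 1 − Φ(3.8/√t) = 1 − Φ(3.8/√2.93) = 1 − Φ(2.2200) ≈ 0.01321. Doubling: P(τ_{3.8} ≤ 2.93) ≈ 2 · 0.01321 = 0.02642 ≈ 0.0264.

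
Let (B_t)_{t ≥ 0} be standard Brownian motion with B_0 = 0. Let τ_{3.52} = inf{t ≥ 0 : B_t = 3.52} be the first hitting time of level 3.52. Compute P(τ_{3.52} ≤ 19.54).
P(τ_{3.52} ≤ 19.54) = 2(1 − Φ(3.52/√19.54)) = 2(1 − Φ(0.7963)) ≈ 0.4259

By the reflection principle for standard BM, P(τ_b ≤ t) = 2 · P(B_t ≥ b). Since B_t ~ N(0, t), P(B_t ≥ 3.52) = 1 − Φ(3.52/√t) = 1 − Φ(3.52/√19.54) = 1 − Φ(0.7963) ≈ 0.21293. Doubling: P(τ_{3.52} ≤ 19.54) ≈ 2 · 0.21293 = 0.42586 ≈ 0.4259.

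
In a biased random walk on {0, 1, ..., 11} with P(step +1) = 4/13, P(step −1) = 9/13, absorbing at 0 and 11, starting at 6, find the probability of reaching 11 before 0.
P(hit 11 before 0) = (1 − (9/4)^6) / (1 − (9/4)^11) = 108000256/6275373061

Let u_k denote P(reach 11 before 0 | start at k). Boundary: u_0 = 0, u_11 = 1. Recurrence: u_k = 4/13·u_{k+1} + 9/13·u_{k-1} for 1 ≤ k ≤ 10. Try u_k = A + B·r^k with r = q/p = (9/13)/(4/13) = 9/4. Substitution satisfies the recurrence; boundary conditions give:
  u_k = (1 − r^k) / (1 − r^N) = (1 − (9/4)^6) / (1 − (9/4)^11) = 108000256/6275373061.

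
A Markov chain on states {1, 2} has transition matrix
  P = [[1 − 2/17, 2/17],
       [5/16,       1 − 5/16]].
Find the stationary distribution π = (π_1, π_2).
π_1 = 85/117, π_2 = 32/117

Solve πP = π with π_1 + π_2 = 1. From πP = π: π_1 · (1 − 2/17) + π_2 · 5/16 = π_1 ⇒ π_2 · 5/16 = π_1 · 2/17 ⇒ π_2/π_1 = (2/17)/(5/16) = 32/85. Together with π_1 + π_2 = 1:
  π_1 = (5/16)/(2/17 + 5/16) = (5/16)/(117/272) = 85/117,
  π_2 = (2/17)/(2/17 + 5/16) = (2/17)/(117/272) = 32/117.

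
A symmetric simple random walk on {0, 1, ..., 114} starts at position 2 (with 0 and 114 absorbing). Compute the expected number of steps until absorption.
E[τ | X_0 = 2] = 224

Let v_k = E[τ | X_0 = k]. Boundary: v_0 = v_114 = 0. Recurrence: v_k = 1 + (v_{k-1} + v_{k+1})/2 for 1 ≤ k ≤ 113. The particular solution to v_k − (v_{k-1} + v_{k+1})/2 = 1 is v_k = −k^2. Adding homogeneous solution A + B k and matching boundaries gives v_k = k (114 − k). Substituting k = 2: v_2 = 2 · 112 = 224.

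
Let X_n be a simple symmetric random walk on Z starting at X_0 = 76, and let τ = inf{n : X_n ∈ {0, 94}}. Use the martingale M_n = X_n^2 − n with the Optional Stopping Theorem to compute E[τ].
E[τ] = 1368

M_n = X_n^2 − n is a martingale (since E[X_{n+1}^2 | F_n] = X_n^2 + 1). By OST (τ has finite mean in a bounded region), E[M_τ] = E[M_0] = X_0^2 − 0 = 76^2 = 5776. Also E[M_τ] = E[X_τ^2] − E[τ]. The walk exits at 0 or 94, with P(hit 94 first) = 76/94, so E[X_τ^2] = 94^2 · 76/94 + 0 = 7144. Thus E[τ] = E[X_τ^2] − E[M_τ] = 7144 − 5776 = 1368 = 76(94 − 76) = 1368.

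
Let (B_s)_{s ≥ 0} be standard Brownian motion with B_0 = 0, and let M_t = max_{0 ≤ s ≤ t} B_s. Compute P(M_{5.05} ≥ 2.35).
P(M_{5.05} ≥ 2.35) = 2·P(B_{5.05} ≥ 2.35) = 2(1 − Φ(2.35/√5.05)) ≈ 0.2957

By the reflection principle for Brownian motion, P(M_t ≥ a) = 2 · P(B_t ≥ a) for a ≥ 0. Since B_t ~ N(0, t), P(B_t ≥ 2.35) = 1 − Φ(2.35/√t) = 1 − Φ(2.35/√5.05) = 1 − Φ(1.0457). So
  P(M_{5.05} ≥ 2.35) = 2(1 − Φ(1.0457)) ≈ 0.2957.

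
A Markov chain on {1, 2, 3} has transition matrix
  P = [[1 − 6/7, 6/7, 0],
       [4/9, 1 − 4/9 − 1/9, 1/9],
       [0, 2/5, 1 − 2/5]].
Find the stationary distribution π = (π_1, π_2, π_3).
π = (28/97, 54/97, 15/97)

This is a birth-death chain on three states, which satisfies detailed balance: π_1 · P_{12} = π_2 · P_{21} and π_2 · P_{23} = π_3 · P_{32}.
From π_1 · 6/7 = π_2 · 4/9: π_2/π_1 = (6/7)/(4/9) = 27/14.
From π_2 · 1/9 = π_3 · 2/5: π_3/π_2 = (1/9)/(2/5) = 5/18.
Take π_1 proportional to 1; then unnormalized π = (1, 27/14, 15/28). Normalize by dividing by the sum 97/28:
  π = (28/97, 54/97, 15/97).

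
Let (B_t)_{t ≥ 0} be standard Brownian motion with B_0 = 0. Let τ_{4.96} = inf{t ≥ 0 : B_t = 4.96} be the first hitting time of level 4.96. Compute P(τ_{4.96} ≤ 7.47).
P(τ_{4.96} ≤ 7.47) = 2(1 − Φ(4.96/√7.47)) = 2(1 − Φ(1.8148)) ≈ 0.0696

By the reflection principle for standard BM, P(τ_b ≤ t) = 2 · P(B_t ≥ b). Since B_t ~ N(0, t), P(B_t ≥ 4.96) = 1 − Φ(4.96/√t) = 1 − Φ(4.96/√7.47) = 1 − Φ(1.8148) ≈ 0.03478. Doubling: P(τ_{4.96} ≤ 7.47) ≈ 2 · 0.03478 = 0.06956 ≈ 0.0696.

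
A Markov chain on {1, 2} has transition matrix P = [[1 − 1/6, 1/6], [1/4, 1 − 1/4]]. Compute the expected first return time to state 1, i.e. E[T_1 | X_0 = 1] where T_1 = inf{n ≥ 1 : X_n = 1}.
E[T_1 | X_0 = 1] = 1/π_1 = 5/3

For an irreducible recurrent Markov chain with stationary distribution π, E[T_i | X_0 = i] = 1/π_i (Kac's formula). Here π_1 = (1/4)/(1/6 + 1/4) = (1/4)/(5/12) = 3/5, so E[T_1 | X_0 = 1] = 1/π_1 = (1/6 + 1/4)/(1/4) = (5/12)/(1/4) = 5/3.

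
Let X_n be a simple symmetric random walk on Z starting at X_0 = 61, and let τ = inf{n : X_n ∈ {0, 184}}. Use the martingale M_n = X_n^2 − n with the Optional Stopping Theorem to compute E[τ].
E[τ] = 7503

M_n = X_n^2 − n is a martingale (since E[X_{n+1}^2 | F_n] = X_n^2 + 1). By OST (τ has finite mean in a bounded region), E[M_τ] = E[M_0] = X_0^2 − 0 = 61^2 = 3721. Also E[M_τ] = E[X_τ^2] − E[τ]. The walk exits at 0 or 184, with P(hit 184 first) = 61/184, so E[X_τ^2] = 184^2 · 61/184 + 0 = 11224. Thus E[τ] = E[X_τ^2] − E[M_τ] = 11224 − 3721 = 7503 = 61(184 − 61) = 7503.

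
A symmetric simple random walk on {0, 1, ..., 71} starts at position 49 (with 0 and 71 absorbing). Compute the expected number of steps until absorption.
E[τ | X_0 = 49] = 1078

Let v_k = E[τ | X_0 = k]. Boundary: v_0 = v_71 = 0. Recurrence: v_k = 1 + (v_{k-1} + v_{k+1})/2 for 1 ≤ k ≤ 70. The particular solution to v_k − (v_{k-1} + v_{k+1})/2 = 1 is v_k = −k^2. Adding homogeneous solution A + B k and matching boundaries gives v_k = k (71 − k). Substituting k = 49: v_49 = 49 · 22 = 1078.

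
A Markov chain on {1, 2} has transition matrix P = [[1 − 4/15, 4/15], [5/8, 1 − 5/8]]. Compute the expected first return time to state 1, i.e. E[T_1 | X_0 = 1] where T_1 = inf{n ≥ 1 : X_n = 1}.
E[T_1 | X_0 = 1] = 1/π_1 = 107/75

For an irreducible recurrent Markov chain with stationary distribution π, E[T_i | X_0 = i] = 1/π_i (Kac's formula). Here π_1 = (5/8)/(4/15 + 5/8) = (5/8)/(107/120) = 75/107, so E[T_1 | X_0 = 1] = 1/π_1 = (4/15 + 5/8)/(5/8) = (107/120)/(5/8) = 107/75.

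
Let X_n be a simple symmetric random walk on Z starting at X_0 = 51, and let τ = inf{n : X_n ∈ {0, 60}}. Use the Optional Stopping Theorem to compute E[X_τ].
E[X_τ] = 51

X_n is a martingale and τ is a bounded-mean stopping time (indeed τ is finite a.s. with bounded expectation since the walk is in a bounded region). By the OST, E[X_τ] = E[X_0] = 51. Equivalently: E[X_τ] = 60 · P(hit 60 first) + 0 · P(hit 0 first) = 60 · (51/60) = 51.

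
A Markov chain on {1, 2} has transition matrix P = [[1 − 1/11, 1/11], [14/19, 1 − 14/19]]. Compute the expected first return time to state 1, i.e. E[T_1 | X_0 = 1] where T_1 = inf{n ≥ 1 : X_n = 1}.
E[T_1 | X_0 = 1] = 1/π_1 = 173/154

For an irreducible recurrent Markov chain with stationary distribution π, E[T_i | X_0 = i] = 1/π_i (Kac's formula). Here π_1 = (14/19)/(1/11 + 14/19) = (14/19)/(173/209) = 154/173, so E[T_1 | X_0 = 1] = 1/π_1 = (1/11 + 14/19)/(14/19) = (173/209)/(14/19) = 173/154.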